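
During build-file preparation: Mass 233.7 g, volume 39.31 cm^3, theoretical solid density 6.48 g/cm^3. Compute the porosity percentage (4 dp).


rho_part = 233.7 / 39.31 = 5.94505215 g/cm^3
Porosity = (1 - 5.94505215/6.48)*100 = 8.2554 %


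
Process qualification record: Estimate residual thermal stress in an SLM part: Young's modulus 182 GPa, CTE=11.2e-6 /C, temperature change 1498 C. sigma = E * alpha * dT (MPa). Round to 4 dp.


sigma = 182*1000 * 11.2e-6 * 1498 = 3053.5232 MPa


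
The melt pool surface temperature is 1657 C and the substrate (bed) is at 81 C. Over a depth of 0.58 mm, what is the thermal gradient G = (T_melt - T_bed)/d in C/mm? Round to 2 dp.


G = (1657-81)/0.58 = 2717.24 C/mm


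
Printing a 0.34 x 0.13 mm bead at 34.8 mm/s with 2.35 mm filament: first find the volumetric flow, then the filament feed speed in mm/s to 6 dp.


Q = 0.34 * 0.13 * 34.8 = 1.53816 mm^3/s
A_fil = pi*(2.35/2)^2 = 4.33736136 mm^2
v_feed = 1.53816 / 4.33736136 = 0.35463 mm/s


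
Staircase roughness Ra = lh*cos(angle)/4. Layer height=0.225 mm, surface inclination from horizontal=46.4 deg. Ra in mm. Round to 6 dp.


Ra = 0.225 * cos(46.4) / 4 = 0.038791 mm


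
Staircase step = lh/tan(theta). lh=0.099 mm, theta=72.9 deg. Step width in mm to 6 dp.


step = 0.099 / tan(72.9) = 0.030456 mm


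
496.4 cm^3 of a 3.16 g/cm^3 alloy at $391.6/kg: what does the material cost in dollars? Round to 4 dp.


Mass = 496.4*3.16/1000 = 1.568624 kg
Cost = 1.568624 * 391.6 = 614.2732 $


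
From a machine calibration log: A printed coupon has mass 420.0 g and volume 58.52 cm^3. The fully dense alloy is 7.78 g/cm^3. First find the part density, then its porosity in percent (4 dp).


rho_part = 420.0 / 58.52 = 7.17703349 g/cm^3
Porosity = (1 - 7.17703349/7.78)*100 = 7.7502 %


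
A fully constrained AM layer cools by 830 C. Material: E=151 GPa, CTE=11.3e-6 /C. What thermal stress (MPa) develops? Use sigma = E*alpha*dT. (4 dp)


sigma = 151*1000 * 11.3e-6 * 830 = 1416.229 MPa


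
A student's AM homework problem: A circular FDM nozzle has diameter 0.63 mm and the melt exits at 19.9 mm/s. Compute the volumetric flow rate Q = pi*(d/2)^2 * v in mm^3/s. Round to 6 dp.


A = pi*(0.63/2)^2 = 0.31172453 mm^2
Q = 0.31172453 * 19.9 = 6.203318 mm^3/s


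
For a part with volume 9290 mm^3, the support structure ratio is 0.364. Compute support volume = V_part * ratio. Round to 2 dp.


V_support = 9290 * 0.364 = 3381.56 mm^3


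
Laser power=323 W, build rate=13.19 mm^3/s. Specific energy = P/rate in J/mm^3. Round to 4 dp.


SE = 323 / 13.19 = 24.4882 J/mm^3


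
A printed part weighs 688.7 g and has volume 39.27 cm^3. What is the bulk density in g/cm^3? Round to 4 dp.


rho = 688.7 / 39.27 = 17.5376 g/cm^3


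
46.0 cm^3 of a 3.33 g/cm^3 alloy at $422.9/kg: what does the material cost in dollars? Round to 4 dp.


Mass = 46.0*3.33/1000 = 0.15318 kg
Cost = 0.15318 * 422.9 = 64.7798 $


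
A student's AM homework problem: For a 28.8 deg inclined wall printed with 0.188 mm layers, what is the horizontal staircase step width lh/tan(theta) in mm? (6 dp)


step = 0.188 / tan(28.8) = 0.341971 mm


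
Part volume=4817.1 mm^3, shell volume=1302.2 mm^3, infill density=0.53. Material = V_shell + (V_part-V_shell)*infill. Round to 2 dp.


V_infill = (4817.1 - 1302.2) * 0.53 = 1862.9
V_total = 1302.2 + 1862.9 = 3165.1 mm^3


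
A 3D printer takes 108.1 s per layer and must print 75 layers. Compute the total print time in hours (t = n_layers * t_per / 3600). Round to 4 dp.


t = 75 * 108.1 / 3600 = 2.2521 hrs


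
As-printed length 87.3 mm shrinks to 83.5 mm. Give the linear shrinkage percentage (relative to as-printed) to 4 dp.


Shrinkage = ((87.3-83.5)/87.3)*100 = 4.3528 %


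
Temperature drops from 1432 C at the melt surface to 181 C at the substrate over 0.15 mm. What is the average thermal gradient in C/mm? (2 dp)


G = (1432-181)/0.15 = 8340.0 C/mm


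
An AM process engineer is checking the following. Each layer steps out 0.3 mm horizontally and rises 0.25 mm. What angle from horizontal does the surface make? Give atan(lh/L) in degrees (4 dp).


angle = atan(0.25/0.3) = 39.8056 degrees


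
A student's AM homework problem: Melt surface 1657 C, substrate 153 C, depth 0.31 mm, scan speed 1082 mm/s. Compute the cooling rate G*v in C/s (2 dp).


G = (1657-153)/0.31 = 4851.61290323 C/mm
CR = 4851.61290323 * 1082 = 5249445.16 C/s


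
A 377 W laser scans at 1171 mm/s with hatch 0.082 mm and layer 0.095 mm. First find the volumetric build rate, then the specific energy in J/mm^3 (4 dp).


Build rate = 1171 * 0.082 * 0.095 = 9.12209 mm^3/s
SE = 377 / 9.12209 = 41.3282 J/mm^3


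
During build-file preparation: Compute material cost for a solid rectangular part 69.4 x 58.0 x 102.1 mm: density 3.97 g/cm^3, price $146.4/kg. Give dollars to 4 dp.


V = 69.4 * 58.0 * 102.1 = 410972.92 mm^3 = 410.97292 cm^3
Mass = 410.97292 * 3.97 / 1000 = 1.63156249 kg
Cost = 1.63156249 * 146.4 = 238.8607 $


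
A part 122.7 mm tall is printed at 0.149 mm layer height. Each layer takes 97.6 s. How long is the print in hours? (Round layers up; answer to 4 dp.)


Layers = ceil(122.7/0.149) = 824
t = 824 * 97.6 / 3600 = 22.3396 hrs


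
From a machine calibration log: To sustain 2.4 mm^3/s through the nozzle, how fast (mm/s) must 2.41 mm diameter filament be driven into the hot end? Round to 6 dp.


A = pi*(2.41/2)^2 = 4.561671
v = 2.4 / 4.561671 = 0.526123 mm/s


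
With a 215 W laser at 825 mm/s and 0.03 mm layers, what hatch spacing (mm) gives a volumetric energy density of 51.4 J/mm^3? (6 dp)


h = 215 / (51.4*825*0.03) = 0.169005 mm


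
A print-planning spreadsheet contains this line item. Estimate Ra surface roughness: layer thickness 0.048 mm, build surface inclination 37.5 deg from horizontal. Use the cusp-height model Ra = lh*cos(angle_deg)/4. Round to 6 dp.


Ra = 0.048 * cos(37.5) / 4 = 0.00952 mm


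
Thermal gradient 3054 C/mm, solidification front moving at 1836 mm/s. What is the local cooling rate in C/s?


CR = 3054 * 1836 = 5607144 C/s


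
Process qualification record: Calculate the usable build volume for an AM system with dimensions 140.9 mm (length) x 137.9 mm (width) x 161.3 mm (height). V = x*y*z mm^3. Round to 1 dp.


V = 140.9 * 137.9 * 161.3 = 3134076.7 mm^3


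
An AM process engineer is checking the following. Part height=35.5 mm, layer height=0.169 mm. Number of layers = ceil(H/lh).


Layers = ceil(35.5/0.169) = 211


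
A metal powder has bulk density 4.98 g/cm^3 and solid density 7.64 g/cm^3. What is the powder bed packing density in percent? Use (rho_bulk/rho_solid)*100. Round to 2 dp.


Packing = (4.98/7.64)*100 = 65.18 %


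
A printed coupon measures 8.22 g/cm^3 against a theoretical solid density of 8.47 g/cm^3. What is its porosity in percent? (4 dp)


Porosity = (1-8.22/8.47)*100 = 2.9516 %


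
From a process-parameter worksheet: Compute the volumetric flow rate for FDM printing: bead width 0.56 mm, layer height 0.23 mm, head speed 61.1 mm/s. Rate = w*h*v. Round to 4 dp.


Rate = 0.56 * 0.23 * 61.1 = 7.8697 mm^3/s


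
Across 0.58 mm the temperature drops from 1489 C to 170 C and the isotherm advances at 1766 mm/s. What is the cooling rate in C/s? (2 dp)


G = (1489-170)/0.58 = 2274.13793103 C/mm
CR = 2274.13793103 * 1766 = 4016127.59 C/s


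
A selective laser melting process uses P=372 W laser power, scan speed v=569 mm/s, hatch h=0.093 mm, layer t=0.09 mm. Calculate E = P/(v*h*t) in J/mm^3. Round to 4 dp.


E = 372 / (569*0.093*0.09) = 78.1097 J/mm^3


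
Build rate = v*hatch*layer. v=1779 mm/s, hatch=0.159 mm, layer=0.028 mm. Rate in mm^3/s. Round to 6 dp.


Rate = 1779 * 0.159 * 0.028 = 7.920108 mm^3/s


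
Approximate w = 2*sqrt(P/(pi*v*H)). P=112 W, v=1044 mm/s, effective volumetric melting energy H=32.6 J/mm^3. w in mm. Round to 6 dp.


w = 2*sqrt(112/(pi*1044*32.6)) = 0.06473 mm


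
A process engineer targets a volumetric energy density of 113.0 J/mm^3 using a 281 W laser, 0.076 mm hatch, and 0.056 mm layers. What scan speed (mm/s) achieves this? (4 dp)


v = 281 / (113.0*0.076*0.056) = 584.287 mm/s


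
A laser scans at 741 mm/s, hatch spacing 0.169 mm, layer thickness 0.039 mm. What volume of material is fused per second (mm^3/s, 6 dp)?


Rate = 741 * 0.169 * 0.039 = 4.883931 mm^3/s


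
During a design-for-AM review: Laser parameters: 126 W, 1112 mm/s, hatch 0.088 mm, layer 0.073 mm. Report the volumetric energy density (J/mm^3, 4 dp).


E = 126 / (1112*0.088*0.073) = 17.6384 J/mm^3


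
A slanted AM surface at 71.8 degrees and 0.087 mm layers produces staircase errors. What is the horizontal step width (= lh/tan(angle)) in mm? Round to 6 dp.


step = 0.087 / tan(71.8) = 0.028604 mm


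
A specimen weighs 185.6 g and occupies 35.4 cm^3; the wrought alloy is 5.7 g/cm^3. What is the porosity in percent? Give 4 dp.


rho_part = 185.6 / 35.4 = 5.24293785 g/cm^3
Porosity = (1 - 5.24293785/5.7)*100 = 8.0186 %


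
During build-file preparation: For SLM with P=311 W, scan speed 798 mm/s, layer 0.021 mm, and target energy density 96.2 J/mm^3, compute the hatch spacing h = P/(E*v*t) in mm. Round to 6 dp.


h = 311 / (96.2*798*0.021) = 0.192914 mm


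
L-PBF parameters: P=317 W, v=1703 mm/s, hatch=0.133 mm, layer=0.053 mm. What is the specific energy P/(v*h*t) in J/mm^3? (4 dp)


Build rate = 1703 * 0.133 * 0.053 = 12.004447 mm^3/s
SE = 317 / 12.004447 = 26.4069 J/mm^3


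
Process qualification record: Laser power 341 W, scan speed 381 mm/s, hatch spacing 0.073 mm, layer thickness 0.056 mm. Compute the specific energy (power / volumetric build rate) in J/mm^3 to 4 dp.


Build rate = 381 * 0.073 * 0.056 = 1.557528 mm^3/s
SE = 341 / 1.557528 = 218.9367 J/mm^3


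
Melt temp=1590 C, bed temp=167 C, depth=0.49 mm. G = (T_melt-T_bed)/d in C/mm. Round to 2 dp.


G = (1590-167)/0.49 = 2904.08 C/mm


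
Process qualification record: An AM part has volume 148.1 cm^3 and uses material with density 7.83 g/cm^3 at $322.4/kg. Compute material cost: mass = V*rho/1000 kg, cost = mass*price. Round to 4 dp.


Mass = 148.1*7.83/1000 = 1.159623 kg
Cost = 1.159623 * 322.4 = 373.8625 $


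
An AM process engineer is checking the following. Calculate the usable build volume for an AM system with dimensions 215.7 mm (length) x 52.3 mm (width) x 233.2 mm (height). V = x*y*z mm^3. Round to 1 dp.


V = 215.7 * 52.3 * 233.2 = 2630754.9 mm^3


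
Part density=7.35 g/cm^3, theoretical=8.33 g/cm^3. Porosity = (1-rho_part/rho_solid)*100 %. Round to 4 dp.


Porosity = (1-7.35/8.33)*100 = 11.7647 %


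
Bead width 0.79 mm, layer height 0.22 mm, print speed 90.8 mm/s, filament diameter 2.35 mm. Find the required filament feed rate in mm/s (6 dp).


Q = 0.79 * 0.22 * 90.8 = 15.78104 mm^3/s
A_fil = pi*(2.35/2)^2 = 4.33736136 mm^2
v_feed = 15.78104 / 4.33736136 = 3.638396 mm/s


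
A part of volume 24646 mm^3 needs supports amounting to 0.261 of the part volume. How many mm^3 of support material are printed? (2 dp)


V_support = 24646 * 0.261 = 6432.61 mm^3


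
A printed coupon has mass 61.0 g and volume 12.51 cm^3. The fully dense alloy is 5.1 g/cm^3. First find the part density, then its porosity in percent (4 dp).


rho_part = 61.0 / 12.51 = 4.87609912 g/cm^3
Porosity = (1 - 4.87609912/5.1)*100 = 4.3902 %


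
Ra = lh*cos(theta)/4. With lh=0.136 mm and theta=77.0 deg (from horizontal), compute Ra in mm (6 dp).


Ra = 0.136 * cos(77.0) / 4 = 0.007648 mm


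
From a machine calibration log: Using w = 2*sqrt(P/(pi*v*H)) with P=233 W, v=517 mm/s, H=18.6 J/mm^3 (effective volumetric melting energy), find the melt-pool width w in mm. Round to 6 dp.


w = 2*sqrt(233/(pi*517*18.6)) = 0.175643 mm


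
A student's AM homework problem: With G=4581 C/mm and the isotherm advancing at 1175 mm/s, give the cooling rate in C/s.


CR = 4581 * 1175 = 5382675 C/s


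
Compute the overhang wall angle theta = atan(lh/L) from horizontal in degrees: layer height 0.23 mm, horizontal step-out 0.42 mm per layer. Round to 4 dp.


angle = atan(0.23/0.42) = 28.706 degrees


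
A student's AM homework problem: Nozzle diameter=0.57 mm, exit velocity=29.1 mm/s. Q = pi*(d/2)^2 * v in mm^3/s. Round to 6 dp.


A = pi*(0.57/2)^2 = 0.25517586 mm^2
Q = 0.25517586 * 29.1 = 7.425618 mm^3/s


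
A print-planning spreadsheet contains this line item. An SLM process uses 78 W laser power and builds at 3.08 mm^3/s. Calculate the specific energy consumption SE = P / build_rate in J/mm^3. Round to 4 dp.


SE = 78 / 3.08 = 25.3247 J/mm^3


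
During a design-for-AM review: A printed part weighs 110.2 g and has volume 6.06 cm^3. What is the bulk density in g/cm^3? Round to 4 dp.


rho = 110.2 / 6.06 = 18.1848 g/cm^3


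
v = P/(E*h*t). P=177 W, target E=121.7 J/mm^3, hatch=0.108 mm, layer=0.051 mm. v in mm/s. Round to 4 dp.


v = 177 / (121.7*0.108*0.051) = 264.0516 mm/s


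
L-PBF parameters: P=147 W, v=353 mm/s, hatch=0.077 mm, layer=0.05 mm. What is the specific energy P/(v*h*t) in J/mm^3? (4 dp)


Build rate = 353 * 0.077 * 0.05 = 1.35905 mm^3/s
SE = 147 / 1.35905 = 108.1638 J/mm^3


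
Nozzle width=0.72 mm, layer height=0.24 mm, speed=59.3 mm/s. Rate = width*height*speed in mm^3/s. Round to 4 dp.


Rate = 0.72 * 0.24 * 59.3 = 10.247 mm^3/s


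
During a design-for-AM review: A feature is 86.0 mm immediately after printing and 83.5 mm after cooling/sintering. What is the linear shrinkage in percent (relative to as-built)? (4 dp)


Shrinkage = ((86.0-83.5)/86.0)*100 = 2.907 %


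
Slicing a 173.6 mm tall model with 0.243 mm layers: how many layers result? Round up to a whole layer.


Layers = ceil(173.6/0.243) = 715


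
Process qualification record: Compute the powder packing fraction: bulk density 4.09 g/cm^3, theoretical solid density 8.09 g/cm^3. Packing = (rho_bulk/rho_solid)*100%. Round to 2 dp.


Packing = (4.09/8.09)*100 = 50.56 %


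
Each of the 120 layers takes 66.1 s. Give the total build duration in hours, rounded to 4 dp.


t = 120 * 66.1 / 3600 = 2.2033 hrs


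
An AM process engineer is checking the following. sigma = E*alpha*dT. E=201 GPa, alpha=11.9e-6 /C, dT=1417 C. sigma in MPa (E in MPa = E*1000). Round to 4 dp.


sigma = 201*1000 * 11.9e-6 * 1417 = 3389.3223 MPa


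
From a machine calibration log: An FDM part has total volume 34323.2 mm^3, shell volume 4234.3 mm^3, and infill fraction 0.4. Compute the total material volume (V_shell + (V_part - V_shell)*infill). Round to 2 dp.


V_infill = (34323.2 - 4234.3) * 0.4 = 12035.56
V_total = 4234.3 + 12035.56 = 16269.86 mm^3


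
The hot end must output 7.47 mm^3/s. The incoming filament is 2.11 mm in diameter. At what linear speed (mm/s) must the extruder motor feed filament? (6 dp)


A = pi*(2.11/2)^2 = 3.496671
v = 7.47 / 3.496671 = 2.136318 mm/s


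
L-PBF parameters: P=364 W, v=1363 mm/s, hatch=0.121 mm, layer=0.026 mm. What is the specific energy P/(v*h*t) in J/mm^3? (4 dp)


Build rate = 1363 * 0.121 * 0.026 = 4.287998 mm^3/s
SE = 364 / 4.287998 = 84.8881 J/mm^3


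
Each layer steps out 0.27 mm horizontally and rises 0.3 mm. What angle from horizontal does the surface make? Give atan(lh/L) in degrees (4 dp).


angle = atan(0.3/0.27) = 48.0128 degrees


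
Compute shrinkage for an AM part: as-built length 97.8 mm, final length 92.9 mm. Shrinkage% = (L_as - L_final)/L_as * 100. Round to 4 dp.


Shrinkage = ((97.8-92.9)/97.8)*100 = 5.0102 %


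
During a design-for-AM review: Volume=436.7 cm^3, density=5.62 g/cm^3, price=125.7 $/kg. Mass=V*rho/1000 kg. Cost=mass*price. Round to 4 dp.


Mass = 436.7*5.62/1000 = 2.454254 kg
Cost = 2.454254 * 125.7 = 308.4997 $


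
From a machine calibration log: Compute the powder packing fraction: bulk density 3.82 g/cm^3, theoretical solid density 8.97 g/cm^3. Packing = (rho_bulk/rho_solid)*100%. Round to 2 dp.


Packing = (3.82/8.97)*100 = 42.59 %


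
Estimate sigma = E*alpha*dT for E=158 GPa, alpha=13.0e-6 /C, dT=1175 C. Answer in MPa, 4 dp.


sigma = 158*1000 * 13.0e-6 * 1175 = 2413.45 MPa


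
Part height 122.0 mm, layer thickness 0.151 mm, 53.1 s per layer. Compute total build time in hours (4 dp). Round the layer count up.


Layers = ceil(122.0/0.151) = 808
t = 808 * 53.1 / 3600 = 11.918 hrs


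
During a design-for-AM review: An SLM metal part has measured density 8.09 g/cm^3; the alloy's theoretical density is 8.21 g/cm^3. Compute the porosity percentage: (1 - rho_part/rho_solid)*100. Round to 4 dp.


Porosity = (1-8.09/8.21)*100 = 1.4616 %


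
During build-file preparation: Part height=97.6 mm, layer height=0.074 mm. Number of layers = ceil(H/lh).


Layers = ceil(97.6/0.074) = 1319


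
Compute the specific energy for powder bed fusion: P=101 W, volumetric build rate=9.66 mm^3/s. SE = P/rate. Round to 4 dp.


SE = 101 / 9.66 = 10.4555 J/mm^3


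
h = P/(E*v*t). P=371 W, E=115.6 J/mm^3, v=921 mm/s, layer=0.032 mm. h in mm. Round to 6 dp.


h = 371 / (115.6*921*0.032) = 0.108895 mm


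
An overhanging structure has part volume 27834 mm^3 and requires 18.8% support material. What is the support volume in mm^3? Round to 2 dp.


V_support = 27834 * 0.188 = 5232.79 mm^3


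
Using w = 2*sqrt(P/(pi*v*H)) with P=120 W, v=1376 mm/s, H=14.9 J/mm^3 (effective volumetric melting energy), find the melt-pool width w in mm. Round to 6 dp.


w = 2*sqrt(120/(pi*1376*14.9)) = 0.086326 mm


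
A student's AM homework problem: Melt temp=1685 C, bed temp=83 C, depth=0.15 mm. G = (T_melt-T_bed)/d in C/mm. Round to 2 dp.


G = (1685-83)/0.15 = 10680.0 C/mm


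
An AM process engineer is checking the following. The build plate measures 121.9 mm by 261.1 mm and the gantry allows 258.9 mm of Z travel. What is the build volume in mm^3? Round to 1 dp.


V = 121.9 * 261.1 * 258.9 = 8240292.5 mm^3


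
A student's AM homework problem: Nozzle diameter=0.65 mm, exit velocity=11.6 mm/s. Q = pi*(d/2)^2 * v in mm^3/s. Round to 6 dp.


A = pi*(0.65/2)^2 = 0.33183072 mm^2
Q = 0.33183072 * 11.6 = 3.849236 mm^3/s


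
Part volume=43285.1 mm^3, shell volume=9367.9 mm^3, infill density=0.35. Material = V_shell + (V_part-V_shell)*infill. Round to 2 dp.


V_infill = (43285.1 - 9367.9) * 0.35 = 11871.02
V_total = 9367.9 + 11871.02 = 21238.92 mm^3


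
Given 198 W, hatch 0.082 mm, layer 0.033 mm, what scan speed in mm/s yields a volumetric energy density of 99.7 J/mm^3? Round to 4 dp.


v = 198 / (99.7*0.082*0.033) = 733.909 mm/s


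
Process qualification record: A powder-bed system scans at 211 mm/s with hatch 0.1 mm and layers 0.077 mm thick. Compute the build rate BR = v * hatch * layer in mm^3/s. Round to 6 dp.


Rate = 211 * 0.1 * 0.077 = 1.6247 mm^3/s


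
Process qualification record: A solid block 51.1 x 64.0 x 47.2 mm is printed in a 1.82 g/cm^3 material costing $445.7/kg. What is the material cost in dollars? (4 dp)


V = 51.1 * 64.0 * 47.2 = 154362.88 mm^3 = 154.36288 cm^3
Mass = 154.36288 * 1.82 / 1000 = 0.28094044 kg
Cost = 0.28094044 * 445.7 = 125.2152 $


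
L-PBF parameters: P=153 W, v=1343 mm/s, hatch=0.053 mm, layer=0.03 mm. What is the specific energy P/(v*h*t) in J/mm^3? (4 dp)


Build rate = 1343 * 0.053 * 0.03 = 2.13537 mm^3/s
SE = 153 / 2.13537 = 71.6503 J/mm^3


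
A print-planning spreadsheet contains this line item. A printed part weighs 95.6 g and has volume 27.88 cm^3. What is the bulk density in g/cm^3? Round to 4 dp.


rho = 95.6 / 27.88 = 3.429 g/cm^3


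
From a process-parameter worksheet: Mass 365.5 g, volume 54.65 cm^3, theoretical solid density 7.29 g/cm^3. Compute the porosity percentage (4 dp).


rho_part = 365.5 / 54.65 = 6.68801464 g/cm^3
Porosity = (1 - 6.68801464/7.29)*100 = 8.2577 %


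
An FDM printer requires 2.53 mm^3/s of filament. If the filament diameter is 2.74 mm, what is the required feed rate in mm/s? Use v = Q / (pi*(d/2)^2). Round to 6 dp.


A = pi*(2.74/2)^2 = 5.896455
v = 2.53 / 5.896455 = 0.429071 mm/s


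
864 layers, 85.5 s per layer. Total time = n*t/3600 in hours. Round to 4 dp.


t = 864 * 85.5 / 3600 = 20.52 hrs


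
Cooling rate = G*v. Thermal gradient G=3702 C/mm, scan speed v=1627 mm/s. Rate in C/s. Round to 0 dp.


CR = 3702 * 1627 = 6023154 C/s


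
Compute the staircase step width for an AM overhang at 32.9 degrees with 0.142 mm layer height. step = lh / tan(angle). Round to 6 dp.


step = 0.142 / tan(32.9) = 0.219499 mm


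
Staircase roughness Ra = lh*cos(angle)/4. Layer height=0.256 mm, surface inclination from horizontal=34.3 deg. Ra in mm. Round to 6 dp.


Ra = 0.256 * cos(34.3) / 4 = 0.05287 mm


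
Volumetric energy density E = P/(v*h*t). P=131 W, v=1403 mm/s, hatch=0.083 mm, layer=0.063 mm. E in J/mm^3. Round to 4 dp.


E = 131 / (1403*0.083*0.063) = 17.8564 J/mm^3


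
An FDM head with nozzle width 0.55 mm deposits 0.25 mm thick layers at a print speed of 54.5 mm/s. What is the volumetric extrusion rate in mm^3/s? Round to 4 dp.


Rate = 0.55 * 0.25 * 54.5 = 7.4938 mm^3/s


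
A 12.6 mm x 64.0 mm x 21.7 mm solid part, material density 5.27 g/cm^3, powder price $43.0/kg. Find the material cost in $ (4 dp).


V = 12.6 * 64.0 * 21.7 = 17498.88 mm^3 = 17.49888 cm^3
Mass = 17.49888 * 5.27 / 1000 = 0.0922191 kg
Cost = 0.0922191 * 43.0 = 3.9654 $


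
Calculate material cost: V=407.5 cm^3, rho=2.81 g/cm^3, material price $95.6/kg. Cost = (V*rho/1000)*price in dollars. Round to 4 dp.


Mass = 407.5*2.81/1000 = 1.145075 kg
Cost = 1.145075 * 95.6 = 109.4692 $


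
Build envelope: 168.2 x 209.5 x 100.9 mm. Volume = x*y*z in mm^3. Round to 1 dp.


V = 168.2 * 209.5 * 100.9 = 3555504.1 mm^3


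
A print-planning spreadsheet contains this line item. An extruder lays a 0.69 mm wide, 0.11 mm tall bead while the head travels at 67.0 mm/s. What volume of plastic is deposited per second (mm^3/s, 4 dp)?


Rate = 0.69 * 0.11 * 67.0 = 5.0853 mm^3/s


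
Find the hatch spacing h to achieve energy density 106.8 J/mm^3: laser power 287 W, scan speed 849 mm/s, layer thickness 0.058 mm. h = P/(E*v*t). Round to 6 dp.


h = 287 / (106.8*849*0.058) = 0.054573 mm


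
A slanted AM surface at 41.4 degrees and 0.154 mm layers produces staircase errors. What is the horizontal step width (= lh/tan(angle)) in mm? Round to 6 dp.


step = 0.154 / tan(41.4) = 0.174679 mm


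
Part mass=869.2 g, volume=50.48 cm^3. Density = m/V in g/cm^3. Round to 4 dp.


rho = 869.2 / 50.48 = 17.2187 g/cm^3


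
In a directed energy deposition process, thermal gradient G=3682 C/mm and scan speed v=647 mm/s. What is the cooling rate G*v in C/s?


CR = 3682 * 647 = 2382254 C/s


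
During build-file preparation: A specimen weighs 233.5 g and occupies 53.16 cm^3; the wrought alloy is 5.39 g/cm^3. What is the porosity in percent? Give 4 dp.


rho_part = 233.5 / 53.16 = 4.3924003 g/cm^3
Porosity = (1 - 4.3924003/5.39)*100 = 18.5083 %


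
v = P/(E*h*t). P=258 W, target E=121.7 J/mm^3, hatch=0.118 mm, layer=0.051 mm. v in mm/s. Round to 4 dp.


v = 258 / (121.7*0.118*0.051) = 352.271 mm/s


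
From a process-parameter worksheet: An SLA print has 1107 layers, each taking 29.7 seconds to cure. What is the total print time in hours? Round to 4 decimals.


t = 1107 * 29.7 / 3600 = 9.1328 hrs


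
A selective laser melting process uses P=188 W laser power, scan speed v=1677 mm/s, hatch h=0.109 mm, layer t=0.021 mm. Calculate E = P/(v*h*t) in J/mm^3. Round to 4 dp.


E = 188 / (1677*0.109*0.021) = 48.9755 J/mm^3


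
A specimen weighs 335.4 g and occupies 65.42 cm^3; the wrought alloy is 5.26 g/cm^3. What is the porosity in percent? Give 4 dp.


rho_part = 335.4 / 65.42 = 5.12687252 g/cm^3
Porosity = (1 - 5.12687252/5.26)*100 = 2.5309 %


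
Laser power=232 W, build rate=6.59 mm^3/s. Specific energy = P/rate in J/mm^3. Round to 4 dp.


SE = 232 / 6.59 = 35.2049 J/mm^3


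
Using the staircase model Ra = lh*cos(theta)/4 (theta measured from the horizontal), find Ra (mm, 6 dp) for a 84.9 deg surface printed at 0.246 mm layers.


Ra = 0.246 * cos(84.9) / 4 = 0.005467 mm


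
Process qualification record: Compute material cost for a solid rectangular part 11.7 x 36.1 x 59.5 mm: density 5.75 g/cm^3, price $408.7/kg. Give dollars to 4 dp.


V = 11.7 * 36.1 * 59.5 = 25131.015 mm^3 = 25.131015 cm^3
Mass = 25.131015 * 5.75 / 1000 = 0.14450334 kg
Cost = 0.14450334 * 408.7 = 59.0585 $


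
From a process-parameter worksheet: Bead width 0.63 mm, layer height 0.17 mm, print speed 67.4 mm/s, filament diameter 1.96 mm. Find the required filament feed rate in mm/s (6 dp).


Q = 0.63 * 0.17 * 67.4 = 7.21854 mm^3/s
A_fil = pi*(1.96/2)^2 = 3.01718558 mm^2
v_feed = 7.21854 / 3.01718558 = 2.392475 mm/s


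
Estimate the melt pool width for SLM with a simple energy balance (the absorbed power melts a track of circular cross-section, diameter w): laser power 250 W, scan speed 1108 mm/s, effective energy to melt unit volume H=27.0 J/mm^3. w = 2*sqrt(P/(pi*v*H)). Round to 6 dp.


w = 2*sqrt(250/(pi*1108*27.0)) = 0.103151 mm


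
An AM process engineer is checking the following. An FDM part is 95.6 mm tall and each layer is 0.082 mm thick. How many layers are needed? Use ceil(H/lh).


Layers = ceil(95.6/0.082) = 1166


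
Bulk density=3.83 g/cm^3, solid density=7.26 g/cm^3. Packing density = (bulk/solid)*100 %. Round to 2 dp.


Packing = (3.83/7.26)*100 = 52.75 %


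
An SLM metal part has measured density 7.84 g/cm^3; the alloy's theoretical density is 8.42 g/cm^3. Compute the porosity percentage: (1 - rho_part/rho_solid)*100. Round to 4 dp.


Porosity = (1-7.84/8.42)*100 = 6.8884 %


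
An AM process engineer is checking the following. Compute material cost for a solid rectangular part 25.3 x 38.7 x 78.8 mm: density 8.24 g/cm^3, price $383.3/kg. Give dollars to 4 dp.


V = 25.3 * 38.7 * 78.8 = 77153.868 mm^3 = 77.153868 cm^3
Mass = 77.153868 * 8.24 / 1000 = 0.63574787 kg
Cost = 0.63574787 * 383.3 = 243.6822 $


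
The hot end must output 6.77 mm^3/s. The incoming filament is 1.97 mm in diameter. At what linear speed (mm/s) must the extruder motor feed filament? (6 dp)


A = pi*(1.97/2)^2 = 3.048052
v = 6.77 / 3.048052 = 2.221091 mm/s


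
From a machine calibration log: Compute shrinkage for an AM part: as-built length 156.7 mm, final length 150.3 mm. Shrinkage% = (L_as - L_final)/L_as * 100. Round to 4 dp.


Shrinkage = ((156.7-150.3)/156.7)*100 = 4.0842 %


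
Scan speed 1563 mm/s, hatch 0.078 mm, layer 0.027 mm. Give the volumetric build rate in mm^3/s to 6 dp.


Rate = 1563 * 0.078 * 0.027 = 3.291678 mm^3/s


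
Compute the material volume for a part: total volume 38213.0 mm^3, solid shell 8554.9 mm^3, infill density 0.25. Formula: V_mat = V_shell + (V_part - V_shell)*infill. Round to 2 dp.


V_infill = (38213.0 - 8554.9) * 0.25 = 7414.53
V_total = 8554.9 + 7414.53 = 15969.43 mm^3


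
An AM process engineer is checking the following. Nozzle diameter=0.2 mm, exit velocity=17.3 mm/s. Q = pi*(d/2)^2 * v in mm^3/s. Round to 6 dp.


A = pi*(0.2/2)^2 = 0.03141593 mm^2
Q = 0.03141593 * 17.3 = 0.543496 mm^3/s


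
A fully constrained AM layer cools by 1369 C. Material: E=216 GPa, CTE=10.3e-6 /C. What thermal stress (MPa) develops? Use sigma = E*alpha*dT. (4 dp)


sigma = 216*1000 * 10.3e-6 * 1369 = 3045.7512 MPa


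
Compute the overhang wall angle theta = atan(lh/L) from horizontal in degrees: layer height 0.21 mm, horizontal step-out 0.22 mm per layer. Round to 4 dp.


angle = atan(0.21/0.22) = 43.6678 degrees


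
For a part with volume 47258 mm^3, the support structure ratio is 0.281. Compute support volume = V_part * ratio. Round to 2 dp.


V_support = 47258 * 0.281 = 13279.5 mm^3


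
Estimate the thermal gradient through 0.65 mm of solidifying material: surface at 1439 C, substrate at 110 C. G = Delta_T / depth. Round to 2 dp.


G = (1439-110)/0.65 = 2044.62 C/mm


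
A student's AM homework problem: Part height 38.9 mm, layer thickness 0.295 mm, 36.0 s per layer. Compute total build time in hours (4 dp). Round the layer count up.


Layers = ceil(38.9/0.295) = 132
t = 132 * 36.0 / 3600 = 1.32 hrs


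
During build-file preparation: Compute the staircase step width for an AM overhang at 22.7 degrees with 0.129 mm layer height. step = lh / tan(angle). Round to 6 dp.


step = 0.129 / tan(22.7) = 0.308384 mm


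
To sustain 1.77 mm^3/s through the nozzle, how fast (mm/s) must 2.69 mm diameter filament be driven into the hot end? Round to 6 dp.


A = pi*(2.69/2)^2 = 5.68322
v = 1.77 / 5.68322 = 0.311443 mm/s


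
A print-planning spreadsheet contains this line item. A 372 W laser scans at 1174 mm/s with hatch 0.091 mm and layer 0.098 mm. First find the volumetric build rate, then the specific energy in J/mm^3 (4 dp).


Build rate = 1174 * 0.091 * 0.098 = 10.469732 mm^3/s
SE = 372 / 10.469732 = 35.531 J/mm^3


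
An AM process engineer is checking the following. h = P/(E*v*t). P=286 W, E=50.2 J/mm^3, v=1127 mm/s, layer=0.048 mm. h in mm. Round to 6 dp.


h = 286 / (50.2*1127*0.048) = 0.105317 mm


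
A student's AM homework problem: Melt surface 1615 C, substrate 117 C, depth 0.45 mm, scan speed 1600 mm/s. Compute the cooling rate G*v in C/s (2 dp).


G = (1615-117)/0.45 = 3328.88888889 C/mm
CR = 3328.88888889 * 1600 = 5326222.22 C/s


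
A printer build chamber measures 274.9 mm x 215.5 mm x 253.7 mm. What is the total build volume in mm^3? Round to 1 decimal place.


V = 274.9 * 215.5 * 253.7 = 15029429.0 mm^3


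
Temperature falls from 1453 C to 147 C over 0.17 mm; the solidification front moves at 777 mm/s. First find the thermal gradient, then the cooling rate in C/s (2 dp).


G = (1453-147)/0.17 = 7682.35294118 C/mm
CR = 7682.35294118 * 777 = 5969188.24 C/s


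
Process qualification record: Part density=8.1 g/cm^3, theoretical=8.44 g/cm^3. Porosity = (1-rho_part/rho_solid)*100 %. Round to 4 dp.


Porosity = (1-8.1/8.44)*100 = 4.0284 %


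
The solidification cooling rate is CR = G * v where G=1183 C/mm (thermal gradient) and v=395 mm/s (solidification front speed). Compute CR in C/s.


CR = 1183 * 395 = 467285 C/s


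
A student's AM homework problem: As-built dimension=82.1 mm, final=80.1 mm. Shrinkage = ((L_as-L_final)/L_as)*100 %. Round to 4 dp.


Shrinkage = ((82.1-80.1)/82.1)*100 = 2.4361 %


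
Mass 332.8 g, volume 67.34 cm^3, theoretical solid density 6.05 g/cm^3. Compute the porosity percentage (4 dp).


rho_part = 332.8 / 67.34 = 4.94208494 g/cm^3
Porosity = (1 - 4.94208494/6.05)*100 = 18.3126 %


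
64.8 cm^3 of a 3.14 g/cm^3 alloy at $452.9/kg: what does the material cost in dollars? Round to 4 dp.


Mass = 64.8*3.14/1000 = 0.203472 kg
Cost = 0.203472 * 452.9 = 92.1525 $


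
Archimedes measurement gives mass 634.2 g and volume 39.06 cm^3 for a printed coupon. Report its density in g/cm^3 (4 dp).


rho = 634.2 / 39.06 = 16.2366 g/cm^3


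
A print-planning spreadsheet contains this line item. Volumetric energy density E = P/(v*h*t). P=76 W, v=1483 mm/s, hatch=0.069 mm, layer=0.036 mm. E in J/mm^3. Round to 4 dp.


E = 76 / (1483*0.069*0.036) = 20.631 J/mm^3


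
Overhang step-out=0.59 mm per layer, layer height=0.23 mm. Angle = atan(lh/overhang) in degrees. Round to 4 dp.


angle = atan(0.23/0.59) = 21.2974 degrees


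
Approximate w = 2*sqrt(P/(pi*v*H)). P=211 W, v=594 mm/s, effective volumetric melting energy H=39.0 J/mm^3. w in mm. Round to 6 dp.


w = 2*sqrt(211/(pi*594*39.0)) = 0.107689 mm


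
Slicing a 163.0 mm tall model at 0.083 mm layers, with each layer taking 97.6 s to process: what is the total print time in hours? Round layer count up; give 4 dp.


Layers = ceil(163.0/0.083) = 1964
t = 1964 * 97.6 / 3600 = 53.2462 hrs


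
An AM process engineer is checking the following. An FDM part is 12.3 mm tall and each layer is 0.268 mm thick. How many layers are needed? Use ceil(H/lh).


Layers = ceil(12.3/0.268) = 46


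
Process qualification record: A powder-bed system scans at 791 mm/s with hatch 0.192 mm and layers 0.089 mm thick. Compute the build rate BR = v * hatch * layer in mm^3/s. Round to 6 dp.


Rate = 791 * 0.192 * 0.089 = 13.516608 mm^3/s


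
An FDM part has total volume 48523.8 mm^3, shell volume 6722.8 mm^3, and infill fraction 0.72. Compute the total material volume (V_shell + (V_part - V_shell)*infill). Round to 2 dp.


V_infill = (48523.8 - 6722.8) * 0.72 = 30096.72
V_total = 6722.8 + 30096.72 = 36819.52 mm^3


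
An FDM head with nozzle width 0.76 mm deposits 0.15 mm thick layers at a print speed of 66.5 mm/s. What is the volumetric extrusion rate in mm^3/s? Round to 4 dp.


Rate = 0.76 * 0.15 * 66.5 = 7.581 mm^3/s


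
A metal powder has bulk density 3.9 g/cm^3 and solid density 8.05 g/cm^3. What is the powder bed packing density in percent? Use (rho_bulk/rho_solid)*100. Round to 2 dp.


Packing = (3.9/8.05)*100 = 48.45 %


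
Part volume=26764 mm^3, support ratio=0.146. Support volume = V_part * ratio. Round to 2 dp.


V_support = 26764 * 0.146 = 3907.54 mm^3


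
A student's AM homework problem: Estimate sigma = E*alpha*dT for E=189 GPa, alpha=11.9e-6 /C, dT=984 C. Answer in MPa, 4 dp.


sigma = 189*1000 * 11.9e-6 * 984 = 2213.1144 MPa


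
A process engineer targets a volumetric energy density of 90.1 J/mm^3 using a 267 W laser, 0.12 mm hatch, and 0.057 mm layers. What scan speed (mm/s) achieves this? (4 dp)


v = 267 / (90.1*0.12*0.057) = 433.2418 mm/s


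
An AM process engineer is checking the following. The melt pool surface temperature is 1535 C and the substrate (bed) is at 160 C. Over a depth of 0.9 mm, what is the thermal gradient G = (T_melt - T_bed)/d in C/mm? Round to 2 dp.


G = (1535-160)/0.9 = 1527.78 C/mm


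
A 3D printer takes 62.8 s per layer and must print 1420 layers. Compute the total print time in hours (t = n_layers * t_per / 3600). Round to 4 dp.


t = 1420 * 62.8 / 3600 = 24.7711 hrs


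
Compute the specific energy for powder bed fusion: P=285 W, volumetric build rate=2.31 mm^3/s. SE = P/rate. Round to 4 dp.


SE = 285 / 2.31 = 123.3766 J/mm^3


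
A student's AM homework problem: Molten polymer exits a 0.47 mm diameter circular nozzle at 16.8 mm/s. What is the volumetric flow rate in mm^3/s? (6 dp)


A = pi*(0.47/2)^2 = 0.17349445 mm^2
Q = 0.17349445 * 16.8 = 2.914707 mm^3/s


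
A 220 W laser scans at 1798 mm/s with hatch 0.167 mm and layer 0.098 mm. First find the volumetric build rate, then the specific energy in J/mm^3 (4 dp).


Build rate = 1798 * 0.167 * 0.098 = 29.426068 mm^3/s
SE = 220 / 29.426068 = 7.4764 J/mm^3


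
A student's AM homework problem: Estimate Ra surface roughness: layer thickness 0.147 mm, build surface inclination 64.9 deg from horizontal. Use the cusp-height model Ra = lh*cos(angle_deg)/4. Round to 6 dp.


Ra = 0.147 * cos(64.9) / 4 = 0.015589 mm


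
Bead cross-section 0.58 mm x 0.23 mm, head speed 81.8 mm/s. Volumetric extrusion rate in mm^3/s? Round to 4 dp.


Rate = 0.58 * 0.23 * 81.8 = 10.9121 mm^3/s


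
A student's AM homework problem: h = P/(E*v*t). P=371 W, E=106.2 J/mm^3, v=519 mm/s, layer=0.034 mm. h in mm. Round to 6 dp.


h = 371 / (106.2*519*0.034) = 0.197972 mm


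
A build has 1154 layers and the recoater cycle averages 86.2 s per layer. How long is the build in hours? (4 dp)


t = 1154 * 86.2 / 3600 = 27.6319 hrs


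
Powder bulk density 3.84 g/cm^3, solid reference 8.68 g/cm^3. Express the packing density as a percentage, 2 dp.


Packing = (3.84/8.68)*100 = 44.24 %


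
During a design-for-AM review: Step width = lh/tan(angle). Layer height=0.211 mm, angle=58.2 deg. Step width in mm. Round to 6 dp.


step = 0.211 / tan(58.2) = 0.130826 mm


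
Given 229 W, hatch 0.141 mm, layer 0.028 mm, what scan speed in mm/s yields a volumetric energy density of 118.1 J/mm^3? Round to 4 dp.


v = 229 / (118.1*0.141*0.028) = 491.1435 mm/s


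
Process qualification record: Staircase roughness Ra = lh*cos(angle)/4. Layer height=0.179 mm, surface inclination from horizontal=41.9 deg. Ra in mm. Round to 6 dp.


Ra = 0.179 * cos(41.9) / 4 = 0.033308 mm


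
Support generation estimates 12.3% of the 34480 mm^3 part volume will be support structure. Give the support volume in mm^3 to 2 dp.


V_support = 34480 * 0.123 = 4241.04 mm^3


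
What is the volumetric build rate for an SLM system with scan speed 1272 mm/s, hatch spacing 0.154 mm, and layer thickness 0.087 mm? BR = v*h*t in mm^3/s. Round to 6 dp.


Rate = 1272 * 0.154 * 0.087 = 17.042256 mm^3/s


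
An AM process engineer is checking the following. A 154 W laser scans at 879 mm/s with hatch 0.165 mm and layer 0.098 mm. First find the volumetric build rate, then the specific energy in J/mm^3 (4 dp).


Build rate = 879 * 0.165 * 0.098 = 14.21343 mm^3/s
SE = 154 / 14.21343 = 10.8348 J/mm^3


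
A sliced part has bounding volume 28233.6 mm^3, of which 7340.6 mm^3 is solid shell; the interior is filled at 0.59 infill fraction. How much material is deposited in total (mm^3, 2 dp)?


V_infill = (28233.6 - 7340.6) * 0.59 = 12326.87
V_total = 7340.6 + 12326.87 = 19667.47 mm^3


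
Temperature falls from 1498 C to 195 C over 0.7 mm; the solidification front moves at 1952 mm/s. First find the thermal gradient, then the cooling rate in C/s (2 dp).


G = (1498-195)/0.7 = 1861.42857143 C/mm
CR = 1861.42857143 * 1952 = 3633508.57 C/s


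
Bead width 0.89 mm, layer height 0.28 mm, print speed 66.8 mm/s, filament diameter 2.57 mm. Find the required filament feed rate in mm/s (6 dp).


Q = 0.89 * 0.28 * 66.8 = 16.64656 mm^3/s
A_fil = pi*(2.57/2)^2 = 5.18747633 mm^2
v_feed = 16.64656 / 5.18747633 = 3.20899 mm/s


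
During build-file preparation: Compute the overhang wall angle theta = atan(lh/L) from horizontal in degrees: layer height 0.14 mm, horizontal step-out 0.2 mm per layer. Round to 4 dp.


angle = atan(0.14/0.2) = 34.992 degrees


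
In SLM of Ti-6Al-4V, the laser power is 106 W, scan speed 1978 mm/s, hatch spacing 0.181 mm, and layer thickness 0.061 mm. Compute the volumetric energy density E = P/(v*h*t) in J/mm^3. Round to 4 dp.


E = 106 / (1978*0.181*0.061) = 4.8537 J/mm^3


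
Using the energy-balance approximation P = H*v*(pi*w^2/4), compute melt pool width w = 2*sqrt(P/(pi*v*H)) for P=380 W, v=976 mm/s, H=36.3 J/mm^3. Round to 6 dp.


w = 2*sqrt(380/(pi*976*36.3)) = 0.116861 mm


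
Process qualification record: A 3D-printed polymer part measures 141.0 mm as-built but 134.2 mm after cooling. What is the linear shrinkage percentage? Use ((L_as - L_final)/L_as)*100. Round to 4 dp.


Shrinkage = ((141.0-134.2)/141.0)*100 = 4.8227 %


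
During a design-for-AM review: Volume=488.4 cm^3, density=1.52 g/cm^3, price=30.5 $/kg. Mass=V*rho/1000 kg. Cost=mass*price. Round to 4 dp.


Mass = 488.4*1.52/1000 = 0.742368 kg
Cost = 0.742368 * 30.5 = 22.6422 $


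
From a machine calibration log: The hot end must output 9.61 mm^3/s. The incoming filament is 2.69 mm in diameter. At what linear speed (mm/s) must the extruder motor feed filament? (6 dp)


A = pi*(2.69/2)^2 = 5.68322
v = 9.61 / 5.68322 = 1.690943 mm/s


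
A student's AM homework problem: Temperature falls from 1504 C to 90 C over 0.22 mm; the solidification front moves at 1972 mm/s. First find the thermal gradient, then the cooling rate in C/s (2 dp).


G = (1504-90)/0.22 = 6427.27272727 C/mm
CR = 6427.27272727 * 1972 = 12674581.82 C/s
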